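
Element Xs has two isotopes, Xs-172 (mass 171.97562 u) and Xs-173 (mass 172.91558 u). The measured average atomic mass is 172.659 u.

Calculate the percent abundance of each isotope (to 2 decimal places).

Xs-172: 27.30%, Xs-173: 72.70%

With x = fraction of Xs-172 (so Xs-173 is 1 − x):
171.97562·x + 172.91558·(1 − x) = 172.659
(171.97562 − 172.91558)·x = 172.659 − 172.91558
x = -0.25658 / -0.93996 = 0.27297 → 27.30% Xs-172, 72.70% Xs-173.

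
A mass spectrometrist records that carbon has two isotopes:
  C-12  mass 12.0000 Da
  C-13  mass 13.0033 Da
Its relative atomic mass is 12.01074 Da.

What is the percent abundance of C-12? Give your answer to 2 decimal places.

98.93%

With x = fraction of C-12 (so C-13 is 1 − x):
12.0000·x + 13.0033·(1 − x) = 12.01074
(12.0000 − 13.0033)·x = 12.01074 − 13.0033
x = -0.99256 / -1.0033 = 0.98930 → 98.93% C-12, 1.07% C-13.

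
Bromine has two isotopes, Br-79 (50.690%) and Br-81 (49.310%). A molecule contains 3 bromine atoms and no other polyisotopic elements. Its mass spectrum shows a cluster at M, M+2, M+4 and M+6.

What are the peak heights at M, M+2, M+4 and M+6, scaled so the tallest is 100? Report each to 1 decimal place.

34.3 : 100.0 : 97.3 : 31.5

Expanding (0.50690 + 0.49310)^3:
P(M) = 0.50690^3 = 0.130247
P(M+2) = 3 × 0.50690^2 × 0.49310^1 = 0.380103
P(M+4) = 3 × 0.50690^1 × 0.49310^2 = 0.369755
P(M+6) = 0.49310^3 = 0.119896
The M+2 peak is largest (0.380103); scaling to 100 gives 34.3 : 100.0 : 97.3 : 31.5.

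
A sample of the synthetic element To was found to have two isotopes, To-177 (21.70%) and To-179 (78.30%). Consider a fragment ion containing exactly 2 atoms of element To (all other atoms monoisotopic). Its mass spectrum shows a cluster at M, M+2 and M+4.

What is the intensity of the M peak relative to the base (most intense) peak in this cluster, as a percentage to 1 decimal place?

7.7%

Term probabilities: M 0.0471, M+2 0.3398, M+4 0.6131. Base peak = M+4.
P(M+4) = C(2,2) × 0.2170^0 × 0.7830^2 = 1 × 1.0000 × 0.613089 = 0.613089 (base)
P(M) = C(2,0) × 0.2170^2 × 0.7830^0 = 1 × 0.047089 × 1.0000 = 0.047089
Relative intensity = 0.047089 / 0.613089 × 100 = 7.7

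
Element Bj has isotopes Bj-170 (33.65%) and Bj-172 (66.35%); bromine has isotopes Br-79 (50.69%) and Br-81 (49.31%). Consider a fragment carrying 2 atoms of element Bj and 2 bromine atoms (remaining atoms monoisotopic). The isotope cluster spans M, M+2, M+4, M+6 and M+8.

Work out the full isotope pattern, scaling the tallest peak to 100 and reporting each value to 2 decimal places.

Element Bj pattern (n=2): 0.11323225 : 0.4465355 : 0.44023225
Bromine pattern (n=2): 0.25694761 : 0.49990478 : 0.24314761
Convolve the two distributions (both contribute in 2-u steps):
  M: 0.11323225×0.25694761 = 0.029095
  M+2: 0.11323225×0.49990478 + 0.4465355×0.25694761 = 0.171342
  M+4: 0.11323225×0.24314761 + 0.4465355×0.49990478 + 0.44023225×0.25694761 = 0.363874
  M+6: 0.4465355×0.24314761 + 0.44023225×0.49990478 = 0.328648
  M+8: 0.44023225×0.24314761 = 0.107041
Scale to base peak (0.363874) = 100: 8.00 : 47.09 : 100.00 : 90.32 : 29.42

8.00 : 47.09 : 100.00 : 90.32 : 29.42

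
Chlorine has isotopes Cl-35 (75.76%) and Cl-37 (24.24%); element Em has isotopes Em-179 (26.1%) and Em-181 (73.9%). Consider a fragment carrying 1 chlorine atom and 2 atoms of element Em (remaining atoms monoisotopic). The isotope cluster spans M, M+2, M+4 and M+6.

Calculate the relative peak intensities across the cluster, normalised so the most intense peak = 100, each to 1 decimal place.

Chlorine pattern (n=1): 0.7576 : 0.2424
Element Em pattern (n=2): 0.068121 : 0.385758 : 0.546121
Convolve the two distributions (both contribute in 2-u steps):
  M: 0.7576×0.068121 = 0.051608
  M+2: 0.7576×0.385758 + 0.2424×0.068121 = 0.308763
  M+4: 0.7576×0.546121 + 0.2424×0.385758 = 0.507249
  M+6: 0.2424×0.546121 = 0.132380
Scale to base peak (0.507249) = 100: 10.2 : 60.9 : 100.0 : 26.1

10.2 : 60.9 : 100.0 : 26.1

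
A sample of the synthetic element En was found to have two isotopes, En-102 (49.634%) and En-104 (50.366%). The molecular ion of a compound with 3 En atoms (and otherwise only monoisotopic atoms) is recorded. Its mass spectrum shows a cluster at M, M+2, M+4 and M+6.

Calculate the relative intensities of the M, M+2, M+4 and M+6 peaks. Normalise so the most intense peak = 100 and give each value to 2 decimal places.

Expanding (0.49634 + 0.50366)^3:
P(M) = 0.49634^3 = 0.122275
P(M+2) = 3 × 0.49634^2 × 0.50366^1 = 0.372235
P(M+4) = 3 × 0.49634^1 × 0.50366^2 = 0.377725
P(M+6) = 0.50366^3 = 0.127765
The M+4 peak is largest (0.377725); scaling to 100 gives 32.37 : 98.55 : 100.00 : 33.82.

32.37 : 98.55 : 100.00 : 33.82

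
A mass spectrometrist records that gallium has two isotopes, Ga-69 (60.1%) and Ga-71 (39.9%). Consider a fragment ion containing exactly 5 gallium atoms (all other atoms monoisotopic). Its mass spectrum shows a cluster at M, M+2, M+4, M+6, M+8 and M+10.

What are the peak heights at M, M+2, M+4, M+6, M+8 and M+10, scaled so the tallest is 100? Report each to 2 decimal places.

22.69 : 75.31 : 100.00 : 66.39 : 22.04 : 2.93

Each Ga atom is independently Ga-69 (p = 0.601) or Ga-71 (q = 0.399); the cluster is the binomial expansion (p + q)^5.
P(M) = 0.601^5 = 0.078410
P(M+2) = 5 × 0.601^4 × 0.399^1 = 0.260280
P(M+4) = 10 × 0.601^3 × 0.399^2 = 0.345596
P(M+6) = 10 × 0.601^2 × 0.399^3 = 0.229439
P(M+8) = 5 × 0.601^1 × 0.399^4 = 0.076162
P(M+10) = 0.399^5 = 0.010113
The M+4 peak is largest (0.345596); scaling to 100 gives 22.69 : 75.31 : 100.00 : 66.39 : 22.04 : 2.93.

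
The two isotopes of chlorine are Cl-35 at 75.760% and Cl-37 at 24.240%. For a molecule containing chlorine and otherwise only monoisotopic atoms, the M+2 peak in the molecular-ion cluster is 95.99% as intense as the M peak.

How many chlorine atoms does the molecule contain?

With n Cl atoms, P(M+2)/P(M) = C(n,1)·p^(n−1)q / p^n = n·q/p = n · 0.24240/0.75760.
n = 0.9599 × 0.75760/0.24240 = 3.00 ≈ 3

3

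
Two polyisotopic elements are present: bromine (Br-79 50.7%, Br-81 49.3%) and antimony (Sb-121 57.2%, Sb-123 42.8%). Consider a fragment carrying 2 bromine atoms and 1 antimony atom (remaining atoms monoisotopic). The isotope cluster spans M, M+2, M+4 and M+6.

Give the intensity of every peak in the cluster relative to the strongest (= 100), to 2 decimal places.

Bromine pattern (n=2): 0.257049 : 0.499902 : 0.243049
Antimony pattern (n=1): 0.5720 : 0.4280
Convolve the two distributions (both contribute in 2-u steps):
  M: 0.257049×0.5720 = 0.147032
  M+2: 0.257049×0.4280 + 0.499902×0.5720 = 0.395961
  M+4: 0.499902×0.4280 + 0.243049×0.5720 = 0.352982
  M+6: 0.243049×0.4280 = 0.104025
Scale to base peak (0.395961) = 100: 37.13 : 100.00 : 89.15 : 26.27

37.13 : 100.00 : 89.15 : 26.27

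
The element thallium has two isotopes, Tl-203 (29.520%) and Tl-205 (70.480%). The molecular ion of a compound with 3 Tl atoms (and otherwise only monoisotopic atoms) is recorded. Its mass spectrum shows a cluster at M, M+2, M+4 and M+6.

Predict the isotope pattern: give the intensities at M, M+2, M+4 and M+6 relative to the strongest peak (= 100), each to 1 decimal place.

5.8 : 41.9 : 100.0 : 79.6

The 3 Tl atoms are independent, so intensities follow the terms of (0.29520 + 0.70480)^3.
P(M) = 0.29520^3 = 0.025725
P(M+2) = 3 × 0.29520^2 × 0.70480^1 = 0.184255
P(M+4) = 3 × 0.29520^1 × 0.70480^2 = 0.439916
P(M+6) = 0.70480^3 = 0.350104
The M+4 peak is largest (0.439916); scaling to 100 gives 5.8 : 41.9 : 100.0 : 79.6.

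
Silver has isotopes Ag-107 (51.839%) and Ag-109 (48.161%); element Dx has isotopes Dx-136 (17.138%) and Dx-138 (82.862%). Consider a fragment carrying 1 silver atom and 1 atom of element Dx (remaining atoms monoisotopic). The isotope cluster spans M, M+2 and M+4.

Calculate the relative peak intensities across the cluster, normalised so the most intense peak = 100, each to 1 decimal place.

17.3 : 100.0 : 77.9

Silver pattern (n=1): 0.51839 : 0.48161
Element Dx pattern (n=1): 0.17138 : 0.82862
Convolve the two distributions (both contribute in 2-u steps):
  M: 0.51839×0.17138 = 0.088842
  M+2: 0.51839×0.82862 + 0.48161×0.17138 = 0.512087
  M+4: 0.48161×0.82862 = 0.399072
Scale to base peak (0.512087) = 100: 17.3 : 100.0 : 77.9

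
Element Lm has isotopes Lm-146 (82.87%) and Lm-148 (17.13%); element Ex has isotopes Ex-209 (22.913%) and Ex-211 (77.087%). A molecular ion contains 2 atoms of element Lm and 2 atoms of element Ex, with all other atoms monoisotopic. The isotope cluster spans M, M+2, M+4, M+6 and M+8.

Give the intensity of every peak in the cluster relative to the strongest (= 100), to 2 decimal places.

Element Lm pattern (n=2): 0.68674369 : 0.28391262 : 0.02934369
Element Ex pattern (n=2): 0.05250056 : 0.35325889 : 0.59424056
Convolve the two distributions (both contribute in 2-u steps):
  M: 0.68674369×0.05250056 = 0.036054
  M+2: 0.68674369×0.35325889 + 0.28391262×0.05250056 = 0.257504
  M+4: 0.68674369×0.59424056 + 0.28391262×0.35325889 + 0.02934369×0.05250056 = 0.509926
  M+6: 0.28391262×0.59424056 + 0.02934369×0.35325889 = 0.179078
  M+8: 0.02934369×0.59424056 = 0.017437
Scale to base peak (0.509926) = 100: 7.07 : 50.50 : 100.00 : 35.12 : 3.42

7.07 : 50.50 : 100.00 : 35.12 : 3.42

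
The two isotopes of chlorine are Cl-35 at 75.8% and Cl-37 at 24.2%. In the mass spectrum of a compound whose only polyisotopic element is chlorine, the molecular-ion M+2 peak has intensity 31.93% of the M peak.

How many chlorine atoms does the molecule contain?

1

For n independent Cl atoms, I(M+2)/I(M) = n · (abundance Cl-37) / (abundance Cl-35) = n · 0.242/0.758.
n = 0.3193 × 0.758/0.242 = 1.00 ≈ 1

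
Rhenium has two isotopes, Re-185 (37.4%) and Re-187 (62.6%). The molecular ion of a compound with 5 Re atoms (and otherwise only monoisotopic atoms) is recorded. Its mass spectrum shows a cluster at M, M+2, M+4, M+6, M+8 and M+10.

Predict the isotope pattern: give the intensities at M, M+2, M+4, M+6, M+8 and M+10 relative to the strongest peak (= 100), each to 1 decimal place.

Expanding (0.374 + 0.626)^5:
P(M) = 0.374^5 = 0.007317
P(M+2) = 5 × 0.374^4 × 0.626^1 = 0.061239
P(M+4) = 10 × 0.374^3 × 0.626^2 = 0.205005
P(M+6) = 10 × 0.374^2 × 0.626^3 = 0.343136
P(M+8) = 5 × 0.374^1 × 0.626^4 = 0.287170
P(M+10) = 0.626^5 = 0.096133
The M+6 peak is largest (0.343136); scaling to 100 gives 2.1 : 17.8 : 59.7 : 100.0 : 83.7 : 28.0.

2.1 : 17.8 : 59.7 : 100.0 : 83.7 : 28.0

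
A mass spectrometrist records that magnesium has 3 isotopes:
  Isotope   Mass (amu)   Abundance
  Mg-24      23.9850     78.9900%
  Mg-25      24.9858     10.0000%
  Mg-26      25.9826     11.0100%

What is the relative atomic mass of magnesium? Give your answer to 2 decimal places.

Weight each isotope mass by its fractional abundance: 0.789900 × 23.9850 + 0.100000 × 24.9858 + 0.110100 × 25.9826
= 18.94575 + 2.49858 + 2.86068 = 24.30501 amu

24.31 amu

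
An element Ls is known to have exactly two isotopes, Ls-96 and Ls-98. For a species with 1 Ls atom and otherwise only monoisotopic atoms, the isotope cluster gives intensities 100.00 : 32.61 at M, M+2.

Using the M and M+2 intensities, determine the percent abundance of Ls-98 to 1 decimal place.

24.6%

Write p for the Ls-96 fraction. I(M+2)/I(M) = [C(1,1)·p^0·(1−p)] / p^1 = 1·(1−p)/p = 32.61/100.00 = 0.3261
(1−p)/p = 0.3261/1 = 0.3261  ⇒  p = 1/(1 + 0.3261) = 0.7541
Ls-96: 75.4%, Ls-98: 24.6%.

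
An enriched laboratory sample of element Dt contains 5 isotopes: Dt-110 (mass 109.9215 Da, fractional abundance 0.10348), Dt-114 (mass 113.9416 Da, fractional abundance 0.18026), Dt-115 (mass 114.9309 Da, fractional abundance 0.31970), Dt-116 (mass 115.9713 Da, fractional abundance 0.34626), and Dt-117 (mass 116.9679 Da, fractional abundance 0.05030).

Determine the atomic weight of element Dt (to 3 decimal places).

114.697 Da

Ar = Σ fᵢ·mᵢ = 0.10348 × 109.9215 + 0.18026 × 113.9416 + 0.31970 × 114.9309 + 0.34626 × 115.9713 + 0.05030 × 116.9679
= 11.37468 + 20.53911 + 36.74341 + 40.15622 + 5.88349 = 114.69691 Da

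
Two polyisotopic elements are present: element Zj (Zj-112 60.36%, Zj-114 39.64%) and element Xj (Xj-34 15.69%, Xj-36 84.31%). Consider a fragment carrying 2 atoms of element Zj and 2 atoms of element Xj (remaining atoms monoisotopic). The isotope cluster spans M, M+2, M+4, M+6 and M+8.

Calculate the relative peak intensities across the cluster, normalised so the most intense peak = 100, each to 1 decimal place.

2.3 : 27.8 : 100.0 : 98.0 : 28.7

Element Zj pattern (n=2): 0.36433296 : 0.47853408 : 0.15713296
Element Xj pattern (n=2): 0.02461761 : 0.26456478 : 0.71081761
Convolve the two distributions (both contribute in 2-u steps):
  M: 0.36433296×0.02461761 = 0.008969
  M+2: 0.36433296×0.26456478 + 0.47853408×0.02461761 = 0.108170
  M+4: 0.36433296×0.71081761 + 0.47853408×0.26456478 + 0.15713296×0.02461761 = 0.389446
  M+6: 0.47853408×0.71081761 + 0.15713296×0.26456478 = 0.381722
  M+8: 0.15713296×0.71081761 = 0.111693
Scale to base peak (0.389446) = 100: 2.3 : 27.8 : 100.0 : 98.0 : 28.7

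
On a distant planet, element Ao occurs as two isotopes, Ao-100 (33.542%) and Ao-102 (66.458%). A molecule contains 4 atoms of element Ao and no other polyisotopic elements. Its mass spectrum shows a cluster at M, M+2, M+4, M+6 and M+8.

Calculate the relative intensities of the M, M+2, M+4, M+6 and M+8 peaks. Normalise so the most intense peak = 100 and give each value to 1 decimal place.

3.2 : 25.5 : 75.7 : 100.0 : 49.5

The 4 Ao atoms are independent, so intensities follow the terms of (0.33542 + 0.66458)^4.
P(M) = 0.33542^4 = 0.012658
P(M+2) = 4 × 0.33542^3 × 0.66458^1 = 0.100317
P(M+4) = 6 × 0.33542^2 × 0.66458^2 = 0.298142
P(M+6) = 4 × 0.33542^1 × 0.66458^3 = 0.393814
P(M+8) = 0.66458^4 = 0.195069
The M+6 peak is largest (0.393814); scaling to 100 gives 3.2 : 25.5 : 75.7 : 100.0 : 49.5.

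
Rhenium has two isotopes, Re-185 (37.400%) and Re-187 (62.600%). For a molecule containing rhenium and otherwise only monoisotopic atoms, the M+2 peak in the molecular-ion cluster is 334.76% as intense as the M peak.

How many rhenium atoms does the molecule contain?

2

The M+2/M ratio from n Re atoms is n · q/p = n · 0.62600/0.37400.
n = 3.3476 × 0.37400/0.62600 = 2.00 ≈ 2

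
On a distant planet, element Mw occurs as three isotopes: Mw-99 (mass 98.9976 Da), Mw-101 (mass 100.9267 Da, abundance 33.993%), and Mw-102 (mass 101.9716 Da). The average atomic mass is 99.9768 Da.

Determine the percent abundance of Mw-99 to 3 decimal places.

The remaining 66.007% is split between Mw-99 (fraction x) and Mw-102 (fraction 0.66007 − x).
Substituting: 98.9976x + 101.9716(0.66007 − x) = 65.668786869
(98.9976 − 101.9716)x = -1.639607143  ⇒  x = 0.55131, y = 0.10876
Mw-99: 55.131%, Mw-102: 10.876%.

55.131%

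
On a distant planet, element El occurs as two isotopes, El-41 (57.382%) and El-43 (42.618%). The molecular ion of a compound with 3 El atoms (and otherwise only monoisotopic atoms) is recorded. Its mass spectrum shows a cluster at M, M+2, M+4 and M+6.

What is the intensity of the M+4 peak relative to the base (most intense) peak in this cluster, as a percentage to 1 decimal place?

74.3%

(0.57382 + 0.42618)^3 gives M 0.1889, M+2 0.4210, M+4 0.3127, M+6 0.0774; the largest is M+2.
P(M+2) = C(3,1) × 0.57382^2 × 0.42618^1 = 3 × 0.32926939 × 0.42618 = 0.420984 (base)
P(M+4) = C(3,2) × 0.57382^1 × 0.42618^2 = 3 × 0.57382 × 0.18162939 = 0.312668
Relative intensity = 0.312668 / 0.420984 × 100 = 74.3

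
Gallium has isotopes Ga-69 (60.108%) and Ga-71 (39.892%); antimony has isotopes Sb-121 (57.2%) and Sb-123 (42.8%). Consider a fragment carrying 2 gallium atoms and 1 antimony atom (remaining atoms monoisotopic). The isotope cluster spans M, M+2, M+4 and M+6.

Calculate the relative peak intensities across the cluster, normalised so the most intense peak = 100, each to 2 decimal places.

48.18 : 100.00 : 69.07 : 15.88

Gallium pattern (n=2): 0.36129717 : 0.47956567 : 0.15913717
Antimony pattern (n=1): 0.5720 : 0.4280
Convolve the two distributions (both contribute in 2-u steps):
  M: 0.36129717×0.5720 = 0.206662
  M+2: 0.36129717×0.4280 + 0.47956567×0.5720 = 0.428947
  M+4: 0.47956567×0.4280 + 0.15913717×0.5720 = 0.296281
  M+6: 0.15913717×0.4280 = 0.068111
Scale to base peak (0.428947) = 100: 48.18 : 100.00 : 69.07 : 15.88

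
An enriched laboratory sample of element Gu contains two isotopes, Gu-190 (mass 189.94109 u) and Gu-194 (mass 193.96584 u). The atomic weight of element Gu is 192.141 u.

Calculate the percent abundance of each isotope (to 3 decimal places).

Writing the weighted mean with unknown fraction x of Gu-190:
189.94109·x + 193.96584·(1 − x) = 192.141
(189.94109 − 193.96584)·x = 192.141 − 193.96584
x = -1.82484 / -4.02475 = 0.45340 → 45.340% Gu-190, 54.660% Gu-194.

Gu-190: 45.340%, Gu-194: 54.660%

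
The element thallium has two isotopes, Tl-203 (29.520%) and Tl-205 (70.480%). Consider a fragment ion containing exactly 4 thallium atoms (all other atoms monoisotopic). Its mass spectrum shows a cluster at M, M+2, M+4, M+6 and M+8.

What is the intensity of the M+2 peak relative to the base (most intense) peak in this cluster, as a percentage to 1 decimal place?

17.5%

Term probabilities: M 0.0076, M+2 0.0725, M+4 0.2597, M+6 0.4134, M+8 0.2468. Base peak = M+6.
P(M+6) = C(4,3) × 0.29520^1 × 0.70480^3 = 4 × 0.2952 × 0.35010449 = 0.413403 (base)
P(M+2) = C(4,1) × 0.29520^3 × 0.70480^1 = 4 × 0.02572463 × 0.7048 = 0.072523
Relative intensity = 0.072523 / 0.413403 × 100 = 17.5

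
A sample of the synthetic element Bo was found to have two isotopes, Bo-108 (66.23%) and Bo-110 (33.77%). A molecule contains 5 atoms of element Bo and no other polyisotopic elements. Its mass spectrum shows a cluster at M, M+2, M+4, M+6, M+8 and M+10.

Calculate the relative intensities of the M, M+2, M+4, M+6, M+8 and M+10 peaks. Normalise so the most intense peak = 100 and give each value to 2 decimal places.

Expanding (0.6623 + 0.3377)^5:
P(M) = 0.6623^5 = 0.127431
P(M+2) = 5 × 0.6623^4 × 0.3377^1 = 0.324878
P(M+4) = 10 × 0.6623^3 × 0.3377^2 = 0.331304
P(M+6) = 10 × 0.6623^2 × 0.3377^3 = 0.168928
P(M+8) = 5 × 0.6623^1 × 0.3377^4 = 0.043067
P(M+10) = 0.3377^5 = 0.004392
The M+4 peak is largest (0.331304); scaling to 100 gives 38.46 : 98.06 : 100.00 : 50.99 : 13.00 : 1.33.

38.46 : 98.06 : 100.00 : 50.99 : 13.00 : 1.33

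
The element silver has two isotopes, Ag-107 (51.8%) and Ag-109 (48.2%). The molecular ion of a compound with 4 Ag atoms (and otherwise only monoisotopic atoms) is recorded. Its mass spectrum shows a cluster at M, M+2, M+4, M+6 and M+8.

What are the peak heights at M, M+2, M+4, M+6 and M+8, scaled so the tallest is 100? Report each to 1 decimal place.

19.2 : 71.6 : 100.0 : 62.0 : 14.4

Each Ag atom is independently Ag-107 (p = 0.518) or Ag-109 (q = 0.482); the cluster is the binomial expansion (p + q)^4.
P(M) = 0.518^4 = 0.071998
P(M+2) = 4 × 0.518^3 × 0.482^1 = 0.267976
P(M+4) = 6 × 0.518^2 × 0.482^2 = 0.374029
P(M+6) = 4 × 0.518^1 × 0.482^3 = 0.232023
P(M+8) = 0.482^4 = 0.053974
The M+4 peak is largest (0.374029); scaling to 100 gives 19.2 : 71.6 : 100.0 : 62.0 : 14.4.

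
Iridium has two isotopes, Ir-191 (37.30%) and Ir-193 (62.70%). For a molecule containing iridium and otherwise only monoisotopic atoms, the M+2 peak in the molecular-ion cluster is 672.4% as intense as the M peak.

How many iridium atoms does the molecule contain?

With n Ir atoms, P(M+2)/P(M) = C(n,1)·p^(n−1)q / p^n = n·q/p = n · 0.6270/0.3730.
n = 6.724 × 0.3730/0.6270 = 4.00 ≈ 4

4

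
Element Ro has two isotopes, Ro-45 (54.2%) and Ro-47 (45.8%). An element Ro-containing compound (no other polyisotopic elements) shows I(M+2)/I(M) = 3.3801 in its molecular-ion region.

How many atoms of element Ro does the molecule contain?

The M+2/M ratio from n Ro atoms is n · q/p = n · 0.458/0.542.
n = 3.3801 × 0.542/0.458 = 4.00 ≈ 4

4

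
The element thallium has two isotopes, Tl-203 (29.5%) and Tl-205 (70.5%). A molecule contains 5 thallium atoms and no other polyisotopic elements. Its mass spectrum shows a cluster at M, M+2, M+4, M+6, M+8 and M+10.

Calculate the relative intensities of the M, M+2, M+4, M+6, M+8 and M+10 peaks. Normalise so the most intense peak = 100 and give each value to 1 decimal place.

The 5 Tl atoms are independent, so intensities follow the terms of (0.295 + 0.705)^5.
P(M) = 0.295^5 = 0.002234
P(M+2) = 5 × 0.295^4 × 0.705^1 = 0.026696
P(M+4) = 10 × 0.295^3 × 0.705^2 = 0.127598
P(M+6) = 10 × 0.295^2 × 0.705^3 = 0.304938
P(M+8) = 5 × 0.295^1 × 0.705^4 = 0.364375
P(M+10) = 0.705^5 = 0.174159
The M+8 peak is largest (0.364375); scaling to 100 gives 0.6 : 7.3 : 35.0 : 83.7 : 100.0 : 47.8.

0.6 : 7.3 : 35.0 : 83.7 : 100.0 : 47.8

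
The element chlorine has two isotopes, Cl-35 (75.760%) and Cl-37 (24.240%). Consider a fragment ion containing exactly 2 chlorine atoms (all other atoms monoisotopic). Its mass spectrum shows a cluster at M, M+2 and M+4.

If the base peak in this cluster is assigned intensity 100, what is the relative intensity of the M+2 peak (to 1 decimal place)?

Binomial terms of (0.75760 + 0.24240)^2: M 0.5740, M+2 0.3673, M+4 0.0588 → M is the base peak.
P(M) = C(2,0) × 0.75760^2 × 0.24240^0 = 1 × 0.57395776 × 1.0000 = 0.573958 (base)
P(M+2) = C(2,1) × 0.75760^1 × 0.24240^1 = 2 × 0.7576 × 0.2424 = 0.367284
Relative intensity = 0.367284 / 0.573958 × 100 = 64.0

64.0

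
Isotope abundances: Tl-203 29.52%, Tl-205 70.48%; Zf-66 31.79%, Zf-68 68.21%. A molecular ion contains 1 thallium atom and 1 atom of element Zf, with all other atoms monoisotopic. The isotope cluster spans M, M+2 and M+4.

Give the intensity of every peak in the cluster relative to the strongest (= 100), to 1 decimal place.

Thallium pattern (n=1): 0.2952 : 0.7048
Element Zf pattern (n=1): 0.3179 : 0.6821
Convolve the two distributions (both contribute in 2-u steps):
  M: 0.2952×0.3179 = 0.093844
  M+2: 0.2952×0.6821 + 0.7048×0.3179 = 0.425412
  M+4: 0.7048×0.6821 = 0.480744
Scale to base peak (0.480744) = 100: 19.5 : 88.5 : 100.0

19.5 : 88.5 : 100.0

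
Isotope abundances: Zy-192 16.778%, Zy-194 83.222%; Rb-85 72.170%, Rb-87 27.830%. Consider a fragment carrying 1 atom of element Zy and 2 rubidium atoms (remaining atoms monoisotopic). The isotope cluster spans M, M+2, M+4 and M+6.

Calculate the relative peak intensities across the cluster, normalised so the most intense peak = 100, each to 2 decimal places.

Element Zy pattern (n=1): 0.16778 : 0.83222
Rubidium pattern (n=2): 0.52085089 : 0.40169822 : 0.07745089
Convolve the two distributions (both contribute in 2-u steps):
  M: 0.16778×0.52085089 = 0.087388
  M+2: 0.16778×0.40169822 + 0.83222×0.52085089 = 0.500859
  M+4: 0.16778×0.07745089 + 0.83222×0.40169822 = 0.347296
  M+6: 0.83222×0.07745089 = 0.064456
Scale to base peak (0.500859) = 100: 17.45 : 100.00 : 69.34 : 12.87

17.45 : 100.00 : 69.34 : 12.87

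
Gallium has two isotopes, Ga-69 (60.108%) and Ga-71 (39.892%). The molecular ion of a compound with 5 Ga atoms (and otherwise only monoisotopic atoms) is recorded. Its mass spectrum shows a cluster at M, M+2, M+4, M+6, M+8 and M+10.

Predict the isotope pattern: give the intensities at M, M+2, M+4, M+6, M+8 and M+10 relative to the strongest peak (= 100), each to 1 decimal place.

Each Ga atom is independently Ga-69 (p = 0.60108) or Ga-71 (q = 0.39892); the cluster is the binomial expansion (p + q)^5.
P(M) = 0.60108^5 = 0.078462
P(M+2) = 5 × 0.60108^4 × 0.39892^1 = 0.260366
P(M+4) = 10 × 0.60108^3 × 0.39892^2 = 0.345596
P(M+6) = 10 × 0.60108^2 × 0.39892^3 = 0.229362
P(M+8) = 5 × 0.60108^1 × 0.39892^4 = 0.076111
P(M+10) = 0.39892^5 = 0.010103
The M+4 peak is largest (0.345596); scaling to 100 gives 22.7 : 75.3 : 100.0 : 66.4 : 22.0 : 2.9.

22.7 : 75.3 : 100.0 : 66.4 : 22.0 : 2.9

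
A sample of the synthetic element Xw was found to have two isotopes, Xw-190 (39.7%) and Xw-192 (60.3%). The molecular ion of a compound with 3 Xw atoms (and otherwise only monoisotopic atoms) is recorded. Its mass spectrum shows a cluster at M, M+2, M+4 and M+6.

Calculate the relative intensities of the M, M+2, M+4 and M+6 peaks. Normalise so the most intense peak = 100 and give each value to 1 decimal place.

Each Xw atom is independently Xw-190 (p = 0.397) or Xw-192 (q = 0.603); the cluster is the binomial expansion (p + q)^3.
P(M) = 0.397^3 = 0.062571
P(M+2) = 3 × 0.397^2 × 0.603^1 = 0.285115
P(M+4) = 3 × 0.397^1 × 0.603^2 = 0.433058
P(M+6) = 0.603^3 = 0.219256
The M+4 peak is largest (0.433058); scaling to 100 gives 14.4 : 65.8 : 100.0 : 50.6.

14.4 : 65.8 : 100.0 : 50.6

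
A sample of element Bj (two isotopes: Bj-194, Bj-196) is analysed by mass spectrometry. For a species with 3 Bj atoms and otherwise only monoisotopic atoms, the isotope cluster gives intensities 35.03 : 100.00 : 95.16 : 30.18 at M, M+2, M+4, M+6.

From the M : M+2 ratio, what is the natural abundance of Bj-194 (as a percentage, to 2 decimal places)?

If p is the fraction of Bj that is Bj-194, then I(M+2)/I(M) = [C(3,1)·p^2·(1−p)] / p^3 = 3·(1−p)/p = 100.00/35.03 = 2.8547
(1−p)/p = 2.8547/3 = 0.9516  ⇒  p = 1/(1 + 0.9516) = 0.5124
Bj-194: 51.24%, Bj-196: 48.76%.

51.24%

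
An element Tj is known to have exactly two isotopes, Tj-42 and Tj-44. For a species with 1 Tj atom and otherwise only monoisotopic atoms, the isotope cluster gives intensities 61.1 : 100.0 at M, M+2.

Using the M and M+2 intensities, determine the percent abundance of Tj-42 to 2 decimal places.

37.93%

Write p for the Tj-42 fraction. I(M+2)/I(M) = [C(1,1)·p^0·(1−p)] / p^1 = 1·(1−p)/p = 100.0/61.1 = 1.6367
(1−p)/p = 1.6367/1 = 1.6367  ⇒  p = 1/(1 + 1.6367) = 0.3793
Tj-42: 37.93%, Tj-44: 62.07%.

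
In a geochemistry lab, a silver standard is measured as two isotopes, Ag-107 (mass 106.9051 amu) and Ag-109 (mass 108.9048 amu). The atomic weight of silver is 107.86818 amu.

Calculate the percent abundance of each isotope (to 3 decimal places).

Ag-107: 51.839%, Ag-109: 48.161%

With x = fraction of Ag-107 (so Ag-109 is 1 − x):
106.9051·x + 108.9048·(1 − x) = 107.86818
(106.9051 − 108.9048)·x = 107.86818 − 108.9048
x = -1.03662 / -1.9997 = 0.51839 → 51.839% Ag-107, 48.161% Ag-109.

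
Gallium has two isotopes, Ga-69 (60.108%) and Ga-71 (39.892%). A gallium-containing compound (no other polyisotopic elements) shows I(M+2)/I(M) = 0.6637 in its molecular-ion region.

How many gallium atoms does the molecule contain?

1

With n Ga atoms, P(M+2)/P(M) = C(n,1)·p^(n−1)q / p^n = n·q/p = n · 0.39892/0.60108.
n = 0.6637 × 0.60108/0.39892 = 1.00 ≈ 1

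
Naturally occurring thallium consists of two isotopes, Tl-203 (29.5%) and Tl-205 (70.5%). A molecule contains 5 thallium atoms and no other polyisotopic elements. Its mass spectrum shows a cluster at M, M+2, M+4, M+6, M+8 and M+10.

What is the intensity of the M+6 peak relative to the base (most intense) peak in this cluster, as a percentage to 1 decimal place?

Term probabilities: M 0.0022, M+2 0.0267, M+4 0.1276, M+6 0.3049, M+8 0.3644, M+10 0.1742. Base peak = M+8.
P(M+8) = C(5,4) × 0.295^1 × 0.705^4 = 5 × 0.2950 × 0.24703385 = 0.364375 (base)
P(M+6) = C(5,3) × 0.295^2 × 0.705^3 = 10 × 0.087025 × 0.35040263 = 0.304938
Relative intensity = 0.304938 / 0.364375 × 100 = 83.7

83.7%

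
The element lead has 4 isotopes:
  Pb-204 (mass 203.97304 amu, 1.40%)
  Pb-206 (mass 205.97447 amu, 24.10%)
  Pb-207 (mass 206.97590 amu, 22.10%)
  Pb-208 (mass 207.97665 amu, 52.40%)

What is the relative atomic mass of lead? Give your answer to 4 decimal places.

The abundance-weighted mean is 0.0140 × 203.97304 + 0.2410 × 205.97447 + 0.2210 × 206.97590 + 0.5240 × 207.97665
= 2.855623 + 49.639847 + 45.741674 + 108.979765 = 207.216909 amu

207.2169 amu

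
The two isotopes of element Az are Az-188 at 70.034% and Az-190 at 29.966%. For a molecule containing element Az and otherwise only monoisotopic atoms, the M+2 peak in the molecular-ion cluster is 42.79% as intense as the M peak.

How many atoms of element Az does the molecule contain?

1

The M+2/M ratio from n Az atoms is n · q/p = n · 0.29966/0.70034.
n = 0.4279 × 0.70034/0.29966 = 1.00 ≈ 1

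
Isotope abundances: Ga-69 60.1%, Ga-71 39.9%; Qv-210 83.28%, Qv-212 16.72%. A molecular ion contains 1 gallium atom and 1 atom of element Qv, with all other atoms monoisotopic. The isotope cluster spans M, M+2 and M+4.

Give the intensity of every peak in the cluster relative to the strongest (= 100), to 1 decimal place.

Gallium pattern (n=1): 0.6010 : 0.3990
Element Qv pattern (n=1): 0.8328 : 0.1672
Convolve the two distributions (both contribute in 2-u steps):
  M: 0.6010×0.8328 = 0.500513
  M+2: 0.6010×0.1672 + 0.3990×0.8328 = 0.432774
  M+4: 0.3990×0.1672 = 0.066713
Scale to base peak (0.500513) = 100: 100.0 : 86.5 : 13.3

100.0 : 86.5 : 13.3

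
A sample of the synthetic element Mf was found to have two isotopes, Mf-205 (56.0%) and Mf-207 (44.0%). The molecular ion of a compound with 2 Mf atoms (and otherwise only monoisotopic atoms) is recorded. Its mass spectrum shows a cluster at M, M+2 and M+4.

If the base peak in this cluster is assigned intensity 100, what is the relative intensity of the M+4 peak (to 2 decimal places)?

39.29

Term probabilities: M 0.3136, M+2 0.4928, M+4 0.1936. Base peak = M+2.
P(M+2) = C(2,1) × 0.560^1 × 0.440^1 = 2 × 0.5600 × 0.4400 = 0.492800 (base)
P(M+4) = C(2,2) × 0.560^0 × 0.440^2 = 1 × 1.0000 × 0.1936 = 0.193600
Relative intensity = 0.193600 / 0.492800 × 100 = 39.29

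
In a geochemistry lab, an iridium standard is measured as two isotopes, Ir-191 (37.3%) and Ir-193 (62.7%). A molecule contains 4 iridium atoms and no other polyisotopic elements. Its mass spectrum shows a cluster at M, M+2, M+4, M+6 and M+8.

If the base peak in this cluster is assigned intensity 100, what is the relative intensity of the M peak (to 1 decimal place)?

(0.373 + 0.627)^4 gives M 0.0194, M+2 0.1302, M+4 0.3282, M+6 0.3678, M+8 0.1546; the largest is M+6.
P(M+6) = C(4,3) × 0.373^1 × 0.627^3 = 4 × 0.3730 × 0.24649188 = 0.367766 (base)
P(M) = C(4,0) × 0.373^4 × 0.627^0 = 1 × 0.01935688 × 1.0000 = 0.019357
Relative intensity = 0.019357 / 0.367766 × 100 = 5.3

5.3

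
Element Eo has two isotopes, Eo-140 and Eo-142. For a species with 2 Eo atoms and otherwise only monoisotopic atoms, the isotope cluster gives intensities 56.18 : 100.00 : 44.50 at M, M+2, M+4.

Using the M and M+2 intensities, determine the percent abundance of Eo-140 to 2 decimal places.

52.91%

If p is the fraction of Eo that is Eo-140, then I(M+2)/I(M) = [C(2,1)·p^1·(1−p)] / p^2 = 2·(1−p)/p = 100.00/56.18 = 1.7800
(1−p)/p = 1.7800/2 = 0.8900  ⇒  p = 1/(1 + 0.8900) = 0.5291
Eo-140: 52.91%, Eo-142: 47.09%.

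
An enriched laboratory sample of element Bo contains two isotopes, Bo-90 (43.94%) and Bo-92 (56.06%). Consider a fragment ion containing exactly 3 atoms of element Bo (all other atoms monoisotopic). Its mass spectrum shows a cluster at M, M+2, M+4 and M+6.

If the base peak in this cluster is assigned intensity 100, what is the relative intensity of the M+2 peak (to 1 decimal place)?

(0.4394 + 0.5606)^3 gives M 0.0848, M+2 0.3247, M+4 0.4143, M+6 0.1762; the largest is M+4.
P(M+4) = C(3,2) × 0.4394^1 × 0.5606^2 = 3 × 0.4394 × 0.31427236 = 0.414274 (base)
P(M+2) = C(3,1) × 0.4394^2 × 0.5606^1 = 3 × 0.19307236 × 0.5606 = 0.324709
Relative intensity = 0.324709 / 0.414274 × 100 = 78.4

78.4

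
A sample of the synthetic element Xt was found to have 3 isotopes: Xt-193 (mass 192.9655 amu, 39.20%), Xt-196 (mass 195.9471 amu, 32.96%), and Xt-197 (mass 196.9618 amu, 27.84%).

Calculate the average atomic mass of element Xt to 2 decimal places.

195.06 amu

Average mass = Σ (abundance × isotope mass) = 0.3920 × 192.9655 + 0.3296 × 195.9471 + 0.2784 × 196.9618
= 75.64248 + 64.58416 + 54.83417 = 195.06081 amu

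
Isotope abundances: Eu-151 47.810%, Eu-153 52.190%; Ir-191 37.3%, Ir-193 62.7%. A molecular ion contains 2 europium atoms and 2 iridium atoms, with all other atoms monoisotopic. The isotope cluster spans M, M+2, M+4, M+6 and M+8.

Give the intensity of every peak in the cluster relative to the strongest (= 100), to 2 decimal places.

8.81 : 48.83 : 100.00 : 89.59 : 29.65

Europium pattern (n=2): 0.22857961 : 0.49904078 : 0.27237961
Iridium pattern (n=2): 0.139129 : 0.467742 : 0.393129
Convolve the two distributions (both contribute in 2-u steps):
  M: 0.22857961×0.139129 = 0.031802
  M+2: 0.22857961×0.467742 + 0.49904078×0.139129 = 0.176347
  M+4: 0.22857961×0.393129 + 0.49904078×0.467742 + 0.27237961×0.139129 = 0.361180
  M+6: 0.49904078×0.393129 + 0.27237961×0.467742 = 0.323591
  M+8: 0.27237961×0.393129 = 0.107080
Scale to base peak (0.361180) = 100: 8.81 : 48.83 : 100.00 : 89.59 : 29.65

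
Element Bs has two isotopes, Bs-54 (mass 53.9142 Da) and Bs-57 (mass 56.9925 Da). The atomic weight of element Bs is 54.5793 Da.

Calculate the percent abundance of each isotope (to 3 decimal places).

Bs-54: 78.394%, Bs-57: 21.606%

With x = fraction of Bs-54 (so Bs-57 is 1 − x):
53.9142·x + 56.9925·(1 − x) = 54.5793
(53.9142 − 56.9925)·x = 54.5793 − 56.9925
x = -2.4132 / -3.0783 = 0.78394 → 78.394% Bs-54, 21.606% Bs-57.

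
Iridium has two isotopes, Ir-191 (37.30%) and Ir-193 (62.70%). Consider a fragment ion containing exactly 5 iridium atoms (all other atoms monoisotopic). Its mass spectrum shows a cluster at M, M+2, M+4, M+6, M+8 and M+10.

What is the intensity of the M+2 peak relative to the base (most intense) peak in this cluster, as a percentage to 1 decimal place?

17.7%

(0.3730 + 0.6270)^5 gives M 0.0072, M+2 0.0607, M+4 0.2040, M+6 0.3429, M+8 0.2882, M+10 0.0969; the largest is M+6.
P(M+6) = C(5,3) × 0.3730^2 × 0.6270^3 = 10 × 0.139129 × 0.24649188 = 0.342942 (base)
P(M+2) = C(5,1) × 0.3730^4 × 0.6270^1 = 5 × 0.01935688 × 0.6270 = 0.060684
Relative intensity = 0.060684 / 0.342942 × 100 = 17.7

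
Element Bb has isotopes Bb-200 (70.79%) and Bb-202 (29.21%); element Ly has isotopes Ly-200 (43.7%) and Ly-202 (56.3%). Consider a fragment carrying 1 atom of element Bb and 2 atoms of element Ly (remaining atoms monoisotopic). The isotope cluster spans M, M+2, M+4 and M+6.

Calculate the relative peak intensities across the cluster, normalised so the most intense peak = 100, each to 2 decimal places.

33.45 : 100.00 : 91.09 : 22.91

Element Bb pattern (n=1): 0.7079 : 0.2921
Element Ly pattern (n=2): 0.190969 : 0.492062 : 0.316969
Convolve the two distributions (both contribute in 2-u steps):
  M: 0.7079×0.190969 = 0.135187
  M+2: 0.7079×0.492062 + 0.2921×0.190969 = 0.404113
  M+4: 0.7079×0.316969 + 0.2921×0.492062 = 0.368114
  M+6: 0.2921×0.316969 = 0.092587
Scale to base peak (0.404113) = 100: 33.45 : 100.00 : 91.09 : 22.91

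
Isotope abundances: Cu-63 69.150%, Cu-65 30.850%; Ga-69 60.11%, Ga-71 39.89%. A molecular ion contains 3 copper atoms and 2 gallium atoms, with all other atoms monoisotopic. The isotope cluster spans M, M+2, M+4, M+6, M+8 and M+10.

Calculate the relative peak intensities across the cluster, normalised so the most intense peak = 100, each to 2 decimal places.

35.54 : 94.73 : 100.00 : 52.27 : 13.53 : 1.39

Copper pattern (n=3): 0.33065611 : 0.44254842 : 0.19743483 : 0.02936064
Gallium pattern (n=2): 0.36132121 : 0.47955758 : 0.15912121
Convolve the two distributions (both contribute in 2-u steps):
  M: 0.33065611×0.36132121 = 0.119473
  M+2: 0.33065611×0.47955758 + 0.44254842×0.36132121 = 0.318471
  M+4: 0.33065611×0.15912121 + 0.44254842×0.47955758 + 0.19743483×0.36132121 = 0.336179
  M+6: 0.44254842×0.15912121 + 0.19743483×0.47955758 + 0.02936064×0.36132121 = 0.175709
  M+8: 0.19743483×0.15912121 + 0.02936064×0.47955758 = 0.045496
  M+10: 0.02936064×0.15912121 = 0.004672
Scale to base peak (0.336179) = 100: 35.54 : 94.73 : 100.00 : 52.27 : 13.53 : 1.39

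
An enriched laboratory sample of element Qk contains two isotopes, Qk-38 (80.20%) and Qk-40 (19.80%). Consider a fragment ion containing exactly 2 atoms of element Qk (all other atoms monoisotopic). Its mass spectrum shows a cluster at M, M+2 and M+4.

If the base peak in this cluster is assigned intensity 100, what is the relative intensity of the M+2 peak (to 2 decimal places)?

49.38

(0.8020 + 0.1980)^2 gives M 0.6432, M+2 0.3176, M+4 0.0392; the largest is M.
P(M) = C(2,0) × 0.8020^2 × 0.1980^0 = 1 × 0.643204 × 1.0000 = 0.643204 (base)
P(M+2) = C(2,1) × 0.8020^1 × 0.1980^1 = 2 × 0.8020 × 0.1980 = 0.317592
Relative intensity = 0.317592 / 0.643204 × 100 = 49.38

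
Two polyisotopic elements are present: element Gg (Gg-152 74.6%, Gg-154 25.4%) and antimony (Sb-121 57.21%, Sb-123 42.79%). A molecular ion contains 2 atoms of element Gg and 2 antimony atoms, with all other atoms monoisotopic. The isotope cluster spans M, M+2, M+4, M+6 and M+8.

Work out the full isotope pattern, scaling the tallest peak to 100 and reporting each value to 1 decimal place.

Element Gg pattern (n=2): 0.556516 : 0.378968 : 0.064516
Antimony pattern (n=2): 0.32729841 : 0.48960318 : 0.18309841
Convolve the two distributions (both contribute in 2-u steps):
  M: 0.556516×0.32729841 = 0.182147
  M+2: 0.556516×0.48960318 + 0.378968×0.32729841 = 0.396508
  M+4: 0.556516×0.18309841 + 0.378968×0.48960318 + 0.064516×0.32729841 = 0.308557
  M+6: 0.378968×0.18309841 + 0.064516×0.48960318 = 0.100976
  M+8: 0.064516×0.18309841 = 0.011813
Scale to base peak (0.396508) = 100: 45.9 : 100.0 : 77.8 : 25.5 : 3.0

45.9 : 100.0 : 77.8 : 25.5 : 3.0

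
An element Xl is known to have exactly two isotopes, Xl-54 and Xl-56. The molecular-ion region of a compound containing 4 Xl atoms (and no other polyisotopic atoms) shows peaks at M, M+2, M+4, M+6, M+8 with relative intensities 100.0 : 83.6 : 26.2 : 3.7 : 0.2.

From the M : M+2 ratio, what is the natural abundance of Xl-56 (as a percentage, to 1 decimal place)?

Let p = fractional abundance of Xl-54. I(M+2)/I(M) = [C(4,1)·p^3·(1−p)] / p^4 = 4·(1−p)/p = 83.6/100.0 = 0.8360
(1−p)/p = 0.8360/4 = 0.2090  ⇒  p = 1/(1 + 0.2090) = 0.8271
Xl-54: 82.7%, Xl-56: 17.3%.

17.3%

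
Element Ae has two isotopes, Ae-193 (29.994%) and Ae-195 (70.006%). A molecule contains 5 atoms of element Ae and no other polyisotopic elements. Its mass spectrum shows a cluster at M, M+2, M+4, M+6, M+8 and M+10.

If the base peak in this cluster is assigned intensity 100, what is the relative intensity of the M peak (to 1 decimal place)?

Binomial terms of (0.29994 + 0.70006)^5: M 0.0024, M+2 0.0283, M+4 0.1322, M+6 0.3087, M+8 0.3602, M+10 0.1681 → M+8 is the base peak.
P(M+8) = C(5,4) × 0.29994^1 × 0.70006^4 = 5 × 0.29994 × 0.24018233 = 0.360201 (base)
P(M) = C(5,0) × 0.29994^5 × 0.70006^0 = 1 × 0.00242757 × 1.0000 = 0.002428
Relative intensity = 0.002428 / 0.360201 × 100 = 0.7

0.7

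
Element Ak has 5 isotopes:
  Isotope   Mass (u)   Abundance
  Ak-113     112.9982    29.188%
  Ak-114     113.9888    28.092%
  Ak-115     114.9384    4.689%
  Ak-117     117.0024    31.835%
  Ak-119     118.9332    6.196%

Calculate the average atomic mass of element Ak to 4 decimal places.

Weight each isotope mass by its fractional abundance: 0.29188 × 112.9982 + 0.28092 × 113.9888 + 0.04689 × 114.9384 + 0.31835 × 117.0024 + 0.06196 × 118.9332
= 32.98191 + 32.02173 + 5.38946 + 37.24771 + 7.36910 = 115.00991 u

115.0099 u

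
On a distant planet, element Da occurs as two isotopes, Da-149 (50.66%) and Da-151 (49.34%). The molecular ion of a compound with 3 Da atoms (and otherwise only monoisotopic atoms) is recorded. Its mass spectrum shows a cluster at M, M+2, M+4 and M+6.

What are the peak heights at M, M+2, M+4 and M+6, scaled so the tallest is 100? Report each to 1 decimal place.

34.2 : 100.0 : 97.4 : 31.6

The 3 Da atoms are independent, so intensities follow the terms of (0.5066 + 0.4934)^3.
P(M) = 0.5066^3 = 0.130016
P(M+2) = 3 × 0.5066^2 × 0.4934^1 = 0.379884
P(M+4) = 3 × 0.5066^1 × 0.4934^2 = 0.369986
P(M+6) = 0.4934^3 = 0.120115
The M+2 peak is largest (0.379884); scaling to 100 gives 34.2 : 100.0 : 97.4 : 31.6.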